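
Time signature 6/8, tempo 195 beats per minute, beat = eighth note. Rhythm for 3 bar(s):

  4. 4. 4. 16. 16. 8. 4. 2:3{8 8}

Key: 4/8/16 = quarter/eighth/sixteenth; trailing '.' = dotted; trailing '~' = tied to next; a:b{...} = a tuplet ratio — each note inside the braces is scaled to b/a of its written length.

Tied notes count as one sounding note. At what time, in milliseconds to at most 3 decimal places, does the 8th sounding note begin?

1. 0.0ms @ 0 + 923.077ms (3)
2. 923.077ms @ 3 + 923.077ms (3)
3. 1846.154ms @ 6 + 923.077ms (3)
4. 2769.231ms @ 9 + 230.769ms (3/4)
5. 3000.0ms @ 39/4 + 230.769ms (3/4)
6. 3230.769ms @ 21/2 + 461.538ms (3/2)
7. 3692.308ms @ 12 + 923.077ms (3)
8. 4615.385ms @ 15 + 461.538ms (3/2)
9. 5076.923ms @ 33/2 + 461.538ms (3/2)

note 8 onset = 15b = 4615.385ms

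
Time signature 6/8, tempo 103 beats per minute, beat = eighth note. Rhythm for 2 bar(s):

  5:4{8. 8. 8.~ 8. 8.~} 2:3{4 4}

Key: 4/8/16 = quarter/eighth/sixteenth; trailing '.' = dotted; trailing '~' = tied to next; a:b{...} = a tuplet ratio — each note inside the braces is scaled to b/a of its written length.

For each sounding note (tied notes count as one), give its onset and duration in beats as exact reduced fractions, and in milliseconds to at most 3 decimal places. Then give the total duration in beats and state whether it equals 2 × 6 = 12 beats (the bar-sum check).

1) 0.0ms=0b +699.029ms=6/5b
2) 699.029ms=6/5b +699.029ms=6/5b
3) 1398.058ms=12/5b +1398.058ms=12/5b
4) 2796.117ms=24/5b +2446.602ms=21/5b
5) 5242.718ms=9b +1747.573ms=3b
Σ=12b of 12 (103bpm 6/8) — PASS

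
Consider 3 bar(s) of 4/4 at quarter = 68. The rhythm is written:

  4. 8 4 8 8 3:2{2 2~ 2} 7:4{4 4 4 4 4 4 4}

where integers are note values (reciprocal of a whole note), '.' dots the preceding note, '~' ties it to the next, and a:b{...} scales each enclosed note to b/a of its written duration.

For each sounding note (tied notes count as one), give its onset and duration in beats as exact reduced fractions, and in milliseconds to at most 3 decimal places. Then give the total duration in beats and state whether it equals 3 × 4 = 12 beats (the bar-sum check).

1) 0.0ms=0b +1323.529ms=3/2b
2) 1323.529ms=3/2b +441.176ms=1/2b
3) 1764.706ms=2b +882.353ms=1b
4) 2647.059ms=3b +441.176ms=1/2b
5) 3088.235ms=7/2b +441.176ms=1/2b
6) 3529.412ms=4b +1176.471ms=4/3b
7) 4705.882ms=16/3b +2352.941ms=8/3b
8) 7058.824ms=8b +504.202ms=4/7b
9) 7563.025ms=60/7b +504.202ms=4/7b
10) 8067.227ms=64/7b +504.202ms=4/7b
11) 8571.429ms=68/7b +504.202ms=4/7b
12) 9075.63ms=72/7b +504.202ms=4/7b
13) 9579.832ms=76/7b +504.202ms=4/7b
14) 10084.034ms=80/7b +504.202ms=4/7b
Σ=12b of 12 (68bpm 4/4) — PASS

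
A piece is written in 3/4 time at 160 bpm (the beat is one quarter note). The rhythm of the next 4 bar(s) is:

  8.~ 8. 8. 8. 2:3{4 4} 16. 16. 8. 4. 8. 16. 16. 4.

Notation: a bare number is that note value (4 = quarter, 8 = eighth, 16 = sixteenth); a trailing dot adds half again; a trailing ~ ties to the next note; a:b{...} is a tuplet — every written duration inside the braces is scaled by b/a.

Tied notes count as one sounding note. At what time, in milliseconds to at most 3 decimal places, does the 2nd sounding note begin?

1. 0.0ms @ 0 + 562.5ms (3/2)
2. 562.5ms @ 3/2 + 281.25ms (3/4)
3. 843.75ms @ 9/4 + 281.25ms (3/4)
4. 1125.0ms @ 3 + 562.5ms (3/2)
5. 1687.5ms @ 9/2 + 562.5ms (3/2)
6. 2250.0ms @ 6 + 140.625ms (3/8)
7. 2390.625ms @ 51/8 + 140.625ms (3/8)
8. 2531.25ms @ 27/4 + 281.25ms (3/4)
9. 2812.5ms @ 15/2 + 562.5ms (3/2)
10. 3375.0ms @ 9 + 281.25ms (3/4)
11. 3656.25ms @ 39/4 + 140.625ms (3/8)
12. 3796.875ms @ 81/8 + 140.625ms (3/8)
13. 3937.5ms @ 21/2 + 562.5ms (3/2)

note 2 onset = 3/2b = 562.5ms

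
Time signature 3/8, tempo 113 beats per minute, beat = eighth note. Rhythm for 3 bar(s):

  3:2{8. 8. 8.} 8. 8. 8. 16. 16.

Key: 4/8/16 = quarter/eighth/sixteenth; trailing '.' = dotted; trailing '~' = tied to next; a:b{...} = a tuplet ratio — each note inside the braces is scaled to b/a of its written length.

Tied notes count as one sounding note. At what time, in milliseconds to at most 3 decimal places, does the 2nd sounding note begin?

note 2 onset = 1b = 530.973ms

1. 0.0ms @ 0 + 530.973ms (1)
2. 530.973ms @ 1 + 530.973ms (1)
3. 1061.947ms @ 2 + 530.973ms (1)
4. 1592.92ms @ 3 + 796.46ms (3/2)
5. 2389.381ms @ 9/2 + 796.46ms (3/2)
6. 3185.841ms @ 6 + 796.46ms (3/2)
7. 3982.301ms @ 15/2 + 398.23ms (3/4)
8. 4380.531ms @ 33/4 + 398.23ms (3/4)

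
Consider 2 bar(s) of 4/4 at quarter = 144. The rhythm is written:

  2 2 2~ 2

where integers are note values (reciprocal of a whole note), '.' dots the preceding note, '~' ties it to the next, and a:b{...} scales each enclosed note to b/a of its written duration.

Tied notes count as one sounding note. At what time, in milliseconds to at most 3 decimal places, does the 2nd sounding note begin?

1. 0.0ms @ 0 + 833.333ms (2)
2. 833.333ms @ 2 + 833.333ms (2)
3. 1666.667ms @ 4 + 1666.667ms (4)

note 2 onset = 2b = 833.333ms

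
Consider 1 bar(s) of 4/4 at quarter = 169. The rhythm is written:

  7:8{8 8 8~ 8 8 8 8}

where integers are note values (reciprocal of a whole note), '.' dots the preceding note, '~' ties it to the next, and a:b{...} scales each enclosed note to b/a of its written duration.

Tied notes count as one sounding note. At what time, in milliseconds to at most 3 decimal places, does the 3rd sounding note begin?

note 3 onset = 8/7b = 405.748ms

1. 0.0ms @ 0 + 202.874ms (4/7)
2. 202.874ms @ 4/7 + 202.874ms (4/7)
3. 405.748ms @ 8/7 + 405.748ms (8/7)
4. 811.496ms @ 16/7 + 202.874ms (4/7)
5. 1014.37ms @ 20/7 + 202.874ms (4/7)
6. 1217.244ms @ 24/7 + 202.874ms (4/7)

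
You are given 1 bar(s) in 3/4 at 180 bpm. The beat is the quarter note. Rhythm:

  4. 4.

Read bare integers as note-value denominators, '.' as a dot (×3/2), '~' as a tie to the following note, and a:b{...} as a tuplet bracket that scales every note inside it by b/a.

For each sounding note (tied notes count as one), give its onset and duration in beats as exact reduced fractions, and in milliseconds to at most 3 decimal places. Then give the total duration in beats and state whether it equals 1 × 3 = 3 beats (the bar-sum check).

1) 0.0ms=0b +500.0ms=3/2b
2) 500.0ms=3/2b +500.0ms=3/2b
Σ=3b of 3 (180bpm 3/4) — PASS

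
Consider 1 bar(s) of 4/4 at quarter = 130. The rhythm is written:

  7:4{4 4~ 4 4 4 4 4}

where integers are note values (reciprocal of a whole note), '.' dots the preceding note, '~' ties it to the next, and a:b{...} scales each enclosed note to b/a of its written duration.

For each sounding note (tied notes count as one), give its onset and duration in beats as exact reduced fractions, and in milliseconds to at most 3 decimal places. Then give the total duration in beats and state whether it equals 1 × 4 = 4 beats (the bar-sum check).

1) 0.0ms=0b +263.736ms=4/7b
2) 263.736ms=4/7b +527.473ms=8/7b
3) 791.209ms=12/7b +263.736ms=4/7b
4) 1054.945ms=16/7b +263.736ms=4/7b
5) 1318.681ms=20/7b +263.736ms=4/7b
6) 1582.418ms=24/7b +263.736ms=4/7b
Σ=4b of 4 (130bpm 4/4) — PASS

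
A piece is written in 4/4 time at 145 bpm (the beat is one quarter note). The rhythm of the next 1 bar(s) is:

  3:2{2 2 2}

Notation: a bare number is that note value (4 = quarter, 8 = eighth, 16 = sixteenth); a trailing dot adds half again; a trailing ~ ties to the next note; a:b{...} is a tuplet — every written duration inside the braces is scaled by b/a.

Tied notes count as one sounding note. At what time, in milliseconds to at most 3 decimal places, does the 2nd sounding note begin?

note 2 onset = 4/3b = 551.724ms

1. 0.0ms @ 0 + 551.724ms (4/3)
2. 551.724ms @ 4/3 + 551.724ms (4/3)
3. 1103.448ms @ 8/3 + 551.724ms (4/3)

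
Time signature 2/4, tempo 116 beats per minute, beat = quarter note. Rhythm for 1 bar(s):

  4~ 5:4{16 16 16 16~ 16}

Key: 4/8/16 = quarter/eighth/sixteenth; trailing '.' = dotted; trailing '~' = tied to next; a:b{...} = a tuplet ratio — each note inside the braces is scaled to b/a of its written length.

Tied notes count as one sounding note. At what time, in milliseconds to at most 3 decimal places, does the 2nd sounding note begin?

1. 0.0ms @ 0 + 620.69ms (6/5)
2. 620.69ms @ 6/5 + 103.448ms (1/5)
3. 724.138ms @ 7/5 + 103.448ms (1/5)
4. 827.586ms @ 8/5 + 206.897ms (2/5)

note 2 onset = 6/5b = 620.69ms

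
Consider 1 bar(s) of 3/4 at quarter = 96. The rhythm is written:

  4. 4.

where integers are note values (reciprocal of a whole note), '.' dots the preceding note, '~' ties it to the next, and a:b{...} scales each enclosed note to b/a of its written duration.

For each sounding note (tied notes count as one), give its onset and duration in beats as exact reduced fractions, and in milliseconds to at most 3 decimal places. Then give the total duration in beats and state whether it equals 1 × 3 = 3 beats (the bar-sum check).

1) 0.0ms=0b +937.5ms=3/2b
2) 937.5ms=3/2b +937.5ms=3/2b
Σ=3b of 3 (96bpm 3/4) — PASS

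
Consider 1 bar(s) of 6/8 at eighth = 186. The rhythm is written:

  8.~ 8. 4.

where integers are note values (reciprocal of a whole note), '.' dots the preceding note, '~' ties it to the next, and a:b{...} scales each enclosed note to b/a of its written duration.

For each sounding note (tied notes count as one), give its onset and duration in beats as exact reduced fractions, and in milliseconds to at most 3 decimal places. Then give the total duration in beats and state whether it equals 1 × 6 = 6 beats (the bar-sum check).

1) 0.0ms=0b +967.742ms=3b
2) 967.742ms=3b +967.742ms=3b
Σ=6b of 6 (186bpm 6/8) — PASS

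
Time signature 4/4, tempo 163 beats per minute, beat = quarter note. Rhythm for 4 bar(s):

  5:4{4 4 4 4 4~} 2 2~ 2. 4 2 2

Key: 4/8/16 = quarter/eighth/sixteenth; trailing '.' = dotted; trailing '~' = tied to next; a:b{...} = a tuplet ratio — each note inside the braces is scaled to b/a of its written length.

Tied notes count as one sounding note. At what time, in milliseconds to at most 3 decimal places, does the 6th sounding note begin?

1. 0.0ms @ 0 + 294.479ms (4/5)
2. 294.479ms @ 4/5 + 294.479ms (4/5)
3. 588.957ms @ 8/5 + 294.479ms (4/5)
4. 883.436ms @ 12/5 + 294.479ms (4/5)
5. 1177.914ms @ 16/5 + 1030.675ms (14/5)
6. 2208.589ms @ 6 + 1840.491ms (5)
7. 4049.08ms @ 11 + 368.098ms (1)
8. 4417.178ms @ 12 + 736.196ms (2)
9. 5153.374ms @ 14 + 736.196ms (2)

note 6 onset = 6b = 2208.589ms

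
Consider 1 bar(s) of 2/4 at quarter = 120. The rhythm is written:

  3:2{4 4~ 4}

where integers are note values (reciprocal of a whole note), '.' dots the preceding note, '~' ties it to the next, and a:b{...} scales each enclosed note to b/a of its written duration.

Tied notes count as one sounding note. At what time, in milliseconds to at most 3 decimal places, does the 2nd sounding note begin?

1. 0.0ms @ 0 + 333.333ms (2/3)
2. 333.333ms @ 2/3 + 666.667ms (4/3)

note 2 onset = 2/3b = 333.333ms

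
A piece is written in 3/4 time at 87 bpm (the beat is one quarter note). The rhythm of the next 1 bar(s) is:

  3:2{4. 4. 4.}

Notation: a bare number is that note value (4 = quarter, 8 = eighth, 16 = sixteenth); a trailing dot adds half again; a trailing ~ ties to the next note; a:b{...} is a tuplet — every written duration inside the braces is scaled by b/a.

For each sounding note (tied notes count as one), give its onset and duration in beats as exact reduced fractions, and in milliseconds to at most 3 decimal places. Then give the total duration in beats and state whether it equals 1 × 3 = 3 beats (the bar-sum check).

1) 0.0ms=0b +689.655ms=1b
2) 689.655ms=1b +689.655ms=1b
3) 1379.31ms=2b +689.655ms=1b
Σ=3b of 3 (87bpm 3/4) — PASS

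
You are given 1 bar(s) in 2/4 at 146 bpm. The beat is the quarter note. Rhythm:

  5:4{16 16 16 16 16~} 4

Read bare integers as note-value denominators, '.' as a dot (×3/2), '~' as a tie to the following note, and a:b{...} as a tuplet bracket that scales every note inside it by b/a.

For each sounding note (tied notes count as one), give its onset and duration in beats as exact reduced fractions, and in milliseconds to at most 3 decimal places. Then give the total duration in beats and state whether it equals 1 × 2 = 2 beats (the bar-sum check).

1) 0.0ms=0b +82.192ms=1/5b
2) 82.192ms=1/5b +82.192ms=1/5b
3) 164.384ms=2/5b +82.192ms=1/5b
4) 246.575ms=3/5b +82.192ms=1/5b
5) 328.767ms=4/5b +493.151ms=6/5b
Σ=2b of 2 (146bpm 2/4) — PASS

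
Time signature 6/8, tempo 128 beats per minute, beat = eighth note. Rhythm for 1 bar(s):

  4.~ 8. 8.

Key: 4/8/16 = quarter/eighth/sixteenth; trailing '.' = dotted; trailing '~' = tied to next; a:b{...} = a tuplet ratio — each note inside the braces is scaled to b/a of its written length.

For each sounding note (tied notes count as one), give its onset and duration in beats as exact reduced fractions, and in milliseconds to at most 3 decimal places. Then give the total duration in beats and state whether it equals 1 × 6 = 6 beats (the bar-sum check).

1) 0.0ms=0b +2109.375ms=9/2b
2) 2109.375ms=9/2b +703.125ms=3/2b
Σ=6b of 6 (128bpm 6/8) — PASS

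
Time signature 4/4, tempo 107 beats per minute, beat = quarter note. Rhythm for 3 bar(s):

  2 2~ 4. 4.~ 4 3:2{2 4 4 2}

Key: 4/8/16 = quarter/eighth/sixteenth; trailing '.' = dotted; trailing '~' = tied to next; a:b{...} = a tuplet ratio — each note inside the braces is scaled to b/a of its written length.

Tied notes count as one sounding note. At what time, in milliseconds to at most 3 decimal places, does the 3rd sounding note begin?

note 3 onset = 11/2b = 3084.112ms

1. 0.0ms @ 0 + 1121.495ms (2)
2. 1121.495ms @ 2 + 1962.617ms (7/2)
3. 3084.112ms @ 11/2 + 1401.869ms (5/2)
4. 4485.981ms @ 8 + 747.664ms (4/3)
5. 5233.645ms @ 28/3 + 373.832ms (2/3)
6. 5607.477ms @ 10 + 373.832ms (2/3)
7. 5981.308ms @ 32/3 + 747.664ms (4/3)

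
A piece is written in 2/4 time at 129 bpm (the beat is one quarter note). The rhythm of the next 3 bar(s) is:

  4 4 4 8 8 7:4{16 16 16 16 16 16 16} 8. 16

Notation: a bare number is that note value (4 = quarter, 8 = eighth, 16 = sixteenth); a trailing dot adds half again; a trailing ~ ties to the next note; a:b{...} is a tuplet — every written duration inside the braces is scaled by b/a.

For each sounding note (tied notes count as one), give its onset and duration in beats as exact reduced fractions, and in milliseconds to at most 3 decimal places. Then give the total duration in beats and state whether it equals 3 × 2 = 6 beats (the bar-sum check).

1) 0.0ms=0b +465.116ms=1b
2) 465.116ms=1b +465.116ms=1b
3) 930.233ms=2b +465.116ms=1b
4) 1395.349ms=3b +232.558ms=1/2b
5) 1627.907ms=7/2b +232.558ms=1/2b
6) 1860.465ms=4b +66.445ms=1/7b
7) 1926.91ms=29/7b +66.445ms=1/7b
8) 1993.355ms=30/7b +66.445ms=1/7b
9) 2059.801ms=31/7b +66.445ms=1/7b
10) 2126.246ms=32/7b +66.445ms=1/7b
11) 2192.691ms=33/7b +66.445ms=1/7b
12) 2259.136ms=34/7b +66.445ms=1/7b
13) 2325.581ms=5b +348.837ms=3/4b
14) 2674.419ms=23/4b +116.279ms=1/4b
Σ=6b of 6 (129bpm 2/4) — PASS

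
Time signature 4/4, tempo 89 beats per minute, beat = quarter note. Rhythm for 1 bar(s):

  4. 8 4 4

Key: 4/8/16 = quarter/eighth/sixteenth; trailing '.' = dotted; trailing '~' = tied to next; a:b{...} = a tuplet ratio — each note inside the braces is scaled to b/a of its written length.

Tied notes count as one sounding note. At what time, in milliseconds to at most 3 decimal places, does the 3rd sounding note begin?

note 3 onset = 2b = 1348.315ms

1. 0.0ms @ 0 + 1011.236ms (3/2)
2. 1011.236ms @ 3/2 + 337.079ms (1/2)
3. 1348.315ms @ 2 + 674.157ms (1)
4. 2022.472ms @ 3 + 674.157ms (1)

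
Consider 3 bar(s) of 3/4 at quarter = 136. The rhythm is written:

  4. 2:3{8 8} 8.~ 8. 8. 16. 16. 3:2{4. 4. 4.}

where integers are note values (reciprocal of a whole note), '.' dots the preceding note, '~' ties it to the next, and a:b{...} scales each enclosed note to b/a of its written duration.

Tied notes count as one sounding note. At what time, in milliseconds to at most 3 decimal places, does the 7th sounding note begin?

1. 0.0ms @ 0 + 661.765ms (3/2)
2. 661.765ms @ 3/2 + 330.882ms (3/4)
3. 992.647ms @ 9/4 + 330.882ms (3/4)
4. 1323.529ms @ 3 + 661.765ms (3/2)
5. 1985.294ms @ 9/2 + 330.882ms (3/4)
6. 2316.176ms @ 21/4 + 165.441ms (3/8)
7. 2481.618ms @ 45/8 + 165.441ms (3/8)
8. 2647.059ms @ 6 + 441.176ms (1)
9. 3088.235ms @ 7 + 441.176ms (1)
10. 3529.412ms @ 8 + 441.176ms (1)

note 7 onset = 45/8b = 2481.618ms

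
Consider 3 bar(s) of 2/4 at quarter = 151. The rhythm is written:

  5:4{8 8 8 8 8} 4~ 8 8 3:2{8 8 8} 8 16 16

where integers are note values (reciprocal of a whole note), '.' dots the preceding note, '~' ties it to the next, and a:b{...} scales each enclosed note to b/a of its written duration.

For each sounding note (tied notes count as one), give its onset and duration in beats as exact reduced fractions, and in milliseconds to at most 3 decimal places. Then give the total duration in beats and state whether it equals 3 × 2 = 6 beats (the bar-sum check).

1) 0.0ms=0b +158.94ms=2/5b
2) 158.94ms=2/5b +158.94ms=2/5b
3) 317.881ms=4/5b +158.94ms=2/5b
4) 476.821ms=6/5b +158.94ms=2/5b
5) 635.762ms=8/5b +158.94ms=2/5b
6) 794.702ms=2b +596.026ms=3/2b
7) 1390.728ms=7/2b +198.675ms=1/2b
8) 1589.404ms=4b +132.45ms=1/3b
9) 1721.854ms=13/3b +132.45ms=1/3b
10) 1854.305ms=14/3b +132.45ms=1/3b
11) 1986.755ms=5b +198.675ms=1/2b
12) 2185.43ms=11/2b +99.338ms=1/4b
13) 2284.768ms=23/4b +99.338ms=1/4b
Σ=6b of 6 (151bpm 2/4) — PASS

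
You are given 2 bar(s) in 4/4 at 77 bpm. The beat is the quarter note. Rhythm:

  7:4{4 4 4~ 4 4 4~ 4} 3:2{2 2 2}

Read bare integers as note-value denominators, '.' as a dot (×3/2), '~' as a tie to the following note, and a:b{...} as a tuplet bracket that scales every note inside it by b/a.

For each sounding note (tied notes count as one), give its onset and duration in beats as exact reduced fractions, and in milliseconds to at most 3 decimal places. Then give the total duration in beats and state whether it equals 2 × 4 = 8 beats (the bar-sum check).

1) 0.0ms=0b +445.269ms=4/7b
2) 445.269ms=4/7b +445.269ms=4/7b
3) 890.538ms=8/7b +890.538ms=8/7b
4) 1781.076ms=16/7b +445.269ms=4/7b
5) 2226.345ms=20/7b +890.538ms=8/7b
6) 3116.883ms=4b +1038.961ms=4/3b
7) 4155.844ms=16/3b +1038.961ms=4/3b
8) 5194.805ms=20/3b +1038.961ms=4/3b
Σ=8b of 8 (77bpm 4/4) — PASS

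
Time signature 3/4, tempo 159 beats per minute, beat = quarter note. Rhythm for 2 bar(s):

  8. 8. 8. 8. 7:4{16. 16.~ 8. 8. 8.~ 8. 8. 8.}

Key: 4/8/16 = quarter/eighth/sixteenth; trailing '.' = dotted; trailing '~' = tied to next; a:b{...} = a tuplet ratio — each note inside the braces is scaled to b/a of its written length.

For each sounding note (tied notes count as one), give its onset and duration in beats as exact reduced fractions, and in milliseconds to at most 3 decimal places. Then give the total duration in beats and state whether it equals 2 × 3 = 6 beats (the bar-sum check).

1) 0.0ms=0b +283.019ms=3/4b
2) 283.019ms=3/4b +283.019ms=3/4b
3) 566.038ms=3/2b +283.019ms=3/4b
4) 849.057ms=9/4b +283.019ms=3/4b
5) 1132.075ms=3b +80.863ms=3/14b
6) 1212.938ms=45/14b +242.588ms=9/14b
7) 1455.526ms=27/7b +161.725ms=3/7b
8) 1617.251ms=30/7b +323.45ms=6/7b
9) 1940.701ms=36/7b +161.725ms=3/7b
10) 2102.426ms=39/7b +161.725ms=3/7b
Σ=6b of 6 (159bpm 3/4) — PASS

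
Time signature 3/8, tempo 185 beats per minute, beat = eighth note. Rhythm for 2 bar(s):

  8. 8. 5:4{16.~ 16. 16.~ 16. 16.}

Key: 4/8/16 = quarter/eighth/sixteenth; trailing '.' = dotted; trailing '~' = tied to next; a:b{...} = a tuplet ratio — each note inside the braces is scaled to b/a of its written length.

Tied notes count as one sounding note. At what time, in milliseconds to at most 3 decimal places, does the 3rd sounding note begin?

1. 0.0ms @ 0 + 486.486ms (3/2)
2. 486.486ms @ 3/2 + 486.486ms (3/2)
3. 972.973ms @ 3 + 389.189ms (6/5)
4. 1362.162ms @ 21/5 + 389.189ms (6/5)
5. 1751.351ms @ 27/5 + 194.595ms (3/5)

note 3 onset = 3b = 972.973ms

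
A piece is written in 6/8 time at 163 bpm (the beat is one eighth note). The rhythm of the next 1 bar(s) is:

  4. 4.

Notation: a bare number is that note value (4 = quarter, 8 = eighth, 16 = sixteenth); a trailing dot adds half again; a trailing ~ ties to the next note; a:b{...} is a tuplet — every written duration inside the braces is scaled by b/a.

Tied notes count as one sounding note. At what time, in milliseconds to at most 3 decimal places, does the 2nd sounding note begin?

note 2 onset = 3b = 1104.294ms

1. 0.0ms @ 0 + 1104.294ms (3)
2. 1104.294ms @ 3 + 1104.294ms (3)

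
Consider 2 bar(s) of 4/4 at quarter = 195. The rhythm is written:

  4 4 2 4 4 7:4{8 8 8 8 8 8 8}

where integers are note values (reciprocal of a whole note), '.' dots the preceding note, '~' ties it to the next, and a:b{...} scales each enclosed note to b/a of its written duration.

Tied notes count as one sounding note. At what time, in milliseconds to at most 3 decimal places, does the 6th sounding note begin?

note 6 onset = 6b = 1846.154ms

1. 0.0ms @ 0 + 307.692ms (1)
2. 307.692ms @ 1 + 307.692ms (1)
3. 615.385ms @ 2 + 615.385ms (2)
4. 1230.769ms @ 4 + 307.692ms (1)
5. 1538.462ms @ 5 + 307.692ms (1)
6. 1846.154ms @ 6 + 87.912ms (2/7)
7. 1934.066ms @ 44/7 + 87.912ms (2/7)
8. 2021.978ms @ 46/7 + 87.912ms (2/7)
9. 2109.89ms @ 48/7 + 87.912ms (2/7)
10. 2197.802ms @ 50/7 + 87.912ms (2/7)
11. 2285.714ms @ 52/7 + 87.912ms (2/7)
12. 2373.626ms @ 54/7 + 87.912ms (2/7)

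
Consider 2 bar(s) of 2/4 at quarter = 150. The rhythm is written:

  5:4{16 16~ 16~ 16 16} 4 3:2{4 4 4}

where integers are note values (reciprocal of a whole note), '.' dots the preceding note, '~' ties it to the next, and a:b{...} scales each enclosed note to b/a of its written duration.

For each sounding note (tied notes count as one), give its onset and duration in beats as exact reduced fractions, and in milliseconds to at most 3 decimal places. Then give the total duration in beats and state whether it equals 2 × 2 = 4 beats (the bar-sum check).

1) 0.0ms=0b +80.0ms=1/5b
2) 80.0ms=1/5b +240.0ms=3/5b
3) 320.0ms=4/5b +80.0ms=1/5b
4) 400.0ms=1b +400.0ms=1b
5) 800.0ms=2b +266.667ms=2/3b
6) 1066.667ms=8/3b +266.667ms=2/3b
7) 1333.333ms=10/3b +266.667ms=2/3b
Σ=4b of 4 (150bpm 2/4) — PASS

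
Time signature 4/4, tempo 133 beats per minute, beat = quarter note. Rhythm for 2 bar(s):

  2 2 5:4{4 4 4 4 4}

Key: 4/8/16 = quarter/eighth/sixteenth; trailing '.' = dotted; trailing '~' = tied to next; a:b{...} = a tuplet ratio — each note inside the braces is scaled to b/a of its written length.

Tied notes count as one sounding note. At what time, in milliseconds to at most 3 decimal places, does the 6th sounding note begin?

1. 0.0ms @ 0 + 902.256ms (2)
2. 902.256ms @ 2 + 902.256ms (2)
3. 1804.511ms @ 4 + 360.902ms (4/5)
4. 2165.414ms @ 24/5 + 360.902ms (4/5)
5. 2526.316ms @ 28/5 + 360.902ms (4/5)
6. 2887.218ms @ 32/5 + 360.902ms (4/5)
7. 3248.12ms @ 36/5 + 360.902ms (4/5)

note 6 onset = 32/5b = 2887.218ms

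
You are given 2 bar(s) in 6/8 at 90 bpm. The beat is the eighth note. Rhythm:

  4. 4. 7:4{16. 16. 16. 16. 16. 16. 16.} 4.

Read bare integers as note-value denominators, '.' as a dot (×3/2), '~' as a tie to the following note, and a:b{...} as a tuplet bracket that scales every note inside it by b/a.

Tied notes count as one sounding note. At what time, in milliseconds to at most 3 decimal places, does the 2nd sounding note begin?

1. 0.0ms @ 0 + 2000.0ms (3)
2. 2000.0ms @ 3 + 2000.0ms (3)
3. 4000.0ms @ 6 + 285.714ms (3/7)
4. 4285.714ms @ 45/7 + 285.714ms (3/7)
5. 4571.429ms @ 48/7 + 285.714ms (3/7)
6. 4857.143ms @ 51/7 + 285.714ms (3/7)
7. 5142.857ms @ 54/7 + 285.714ms (3/7)
8. 5428.571ms @ 57/7 + 285.714ms (3/7)
9. 5714.286ms @ 60/7 + 285.714ms (3/7)
10. 6000.0ms @ 9 + 2000.0ms (3)

note 2 onset = 3b = 2000.0ms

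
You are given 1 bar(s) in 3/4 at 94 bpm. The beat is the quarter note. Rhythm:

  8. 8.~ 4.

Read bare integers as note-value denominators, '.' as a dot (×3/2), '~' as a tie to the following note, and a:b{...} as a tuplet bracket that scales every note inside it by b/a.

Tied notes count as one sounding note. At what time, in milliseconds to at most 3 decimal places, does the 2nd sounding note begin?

note 2 onset = 3/4b = 478.723ms

1. 0.0ms @ 0 + 478.723ms (3/4)
2. 478.723ms @ 3/4 + 1436.17ms (9/4)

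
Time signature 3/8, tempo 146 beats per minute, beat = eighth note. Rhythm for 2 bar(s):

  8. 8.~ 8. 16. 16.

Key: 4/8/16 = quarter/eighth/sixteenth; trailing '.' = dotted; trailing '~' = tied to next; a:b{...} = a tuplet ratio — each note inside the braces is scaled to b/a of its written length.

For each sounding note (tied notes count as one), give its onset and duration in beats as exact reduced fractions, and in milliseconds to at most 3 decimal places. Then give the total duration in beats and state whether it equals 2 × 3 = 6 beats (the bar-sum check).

1) 0.0ms=0b +616.438ms=3/2b
2) 616.438ms=3/2b +1232.877ms=3b
3) 1849.315ms=9/2b +308.219ms=3/4b
4) 2157.534ms=21/4b +308.219ms=3/4b
Σ=6b of 6 (146bpm 3/8) — PASS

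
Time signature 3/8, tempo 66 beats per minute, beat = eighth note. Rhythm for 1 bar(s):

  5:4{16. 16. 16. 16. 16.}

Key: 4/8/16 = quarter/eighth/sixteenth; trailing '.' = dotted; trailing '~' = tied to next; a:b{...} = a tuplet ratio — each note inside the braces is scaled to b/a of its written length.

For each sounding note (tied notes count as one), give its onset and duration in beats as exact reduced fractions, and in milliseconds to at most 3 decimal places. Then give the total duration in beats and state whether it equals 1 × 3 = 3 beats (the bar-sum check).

1) 0.0ms=0b +545.455ms=3/5b
2) 545.455ms=3/5b +545.455ms=3/5b
3) 1090.909ms=6/5b +545.455ms=3/5b
4) 1636.364ms=9/5b +545.455ms=3/5b
5) 2181.818ms=12/5b +545.455ms=3/5b
Σ=3b of 3 (66bpm 3/8) — PASS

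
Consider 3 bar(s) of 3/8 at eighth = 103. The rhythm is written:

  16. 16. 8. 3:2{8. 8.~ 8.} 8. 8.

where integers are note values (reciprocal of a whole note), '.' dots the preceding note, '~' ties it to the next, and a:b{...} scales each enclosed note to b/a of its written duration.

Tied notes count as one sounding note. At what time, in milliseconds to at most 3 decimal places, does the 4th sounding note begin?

1. 0.0ms @ 0 + 436.893ms (3/4)
2. 436.893ms @ 3/4 + 436.893ms (3/4)
3. 873.786ms @ 3/2 + 873.786ms (3/2)
4. 1747.573ms @ 3 + 582.524ms (1)
5. 2330.097ms @ 4 + 1165.049ms (2)
6. 3495.146ms @ 6 + 873.786ms (3/2)
7. 4368.932ms @ 15/2 + 873.786ms (3/2)

note 4 onset = 3b = 1747.573ms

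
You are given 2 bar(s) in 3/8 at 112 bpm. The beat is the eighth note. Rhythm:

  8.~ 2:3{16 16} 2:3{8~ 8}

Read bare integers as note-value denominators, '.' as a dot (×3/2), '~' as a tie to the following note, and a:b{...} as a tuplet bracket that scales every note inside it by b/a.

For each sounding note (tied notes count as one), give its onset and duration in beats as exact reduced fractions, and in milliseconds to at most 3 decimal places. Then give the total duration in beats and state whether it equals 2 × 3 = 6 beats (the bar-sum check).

1) 0.0ms=0b +1205.357ms=9/4b
2) 1205.357ms=9/4b +401.786ms=3/4b
3) 1607.143ms=3b +1607.143ms=3b
Σ=6b of 6 (112bpm 3/8) — PASS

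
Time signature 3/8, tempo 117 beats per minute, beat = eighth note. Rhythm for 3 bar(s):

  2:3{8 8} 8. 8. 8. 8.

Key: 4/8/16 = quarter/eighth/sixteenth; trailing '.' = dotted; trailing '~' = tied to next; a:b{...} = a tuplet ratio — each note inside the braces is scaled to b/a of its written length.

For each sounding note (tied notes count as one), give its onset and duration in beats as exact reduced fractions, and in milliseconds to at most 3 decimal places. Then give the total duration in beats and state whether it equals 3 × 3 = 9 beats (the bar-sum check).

1) 0.0ms=0b +769.231ms=3/2b
2) 769.231ms=3/2b +769.231ms=3/2b
3) 1538.462ms=3b +769.231ms=3/2b
4) 2307.692ms=9/2b +769.231ms=3/2b
5) 3076.923ms=6b +769.231ms=3/2b
6) 3846.154ms=15/2b +769.231ms=3/2b
Σ=9b of 9 (117bpm 3/8) — PASS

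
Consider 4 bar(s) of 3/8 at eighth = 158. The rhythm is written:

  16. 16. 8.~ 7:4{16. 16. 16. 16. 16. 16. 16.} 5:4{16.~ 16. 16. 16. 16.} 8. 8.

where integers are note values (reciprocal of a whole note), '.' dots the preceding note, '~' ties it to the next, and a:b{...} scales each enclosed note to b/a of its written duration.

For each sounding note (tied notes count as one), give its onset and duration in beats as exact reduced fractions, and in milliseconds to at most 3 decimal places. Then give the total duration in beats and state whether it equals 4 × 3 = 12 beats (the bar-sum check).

1) 0.0ms=0b +284.81ms=3/4b
2) 284.81ms=3/4b +284.81ms=3/4b
3) 569.62ms=3/2b +732.369ms=27/14b
4) 1301.989ms=24/7b +162.749ms=3/7b
5) 1464.738ms=27/7b +162.749ms=3/7b
6) 1627.486ms=30/7b +162.749ms=3/7b
7) 1790.235ms=33/7b +162.749ms=3/7b
8) 1952.984ms=36/7b +162.749ms=3/7b
9) 2115.732ms=39/7b +162.749ms=3/7b
10) 2278.481ms=6b +455.696ms=6/5b
11) 2734.177ms=36/5b +227.848ms=3/5b
12) 2962.025ms=39/5b +227.848ms=3/5b
13) 3189.873ms=42/5b +227.848ms=3/5b
14) 3417.722ms=9b +569.62ms=3/2b
15) 3987.342ms=21/2b +569.62ms=3/2b
Σ=12b of 12 (158bpm 3/8) — PASS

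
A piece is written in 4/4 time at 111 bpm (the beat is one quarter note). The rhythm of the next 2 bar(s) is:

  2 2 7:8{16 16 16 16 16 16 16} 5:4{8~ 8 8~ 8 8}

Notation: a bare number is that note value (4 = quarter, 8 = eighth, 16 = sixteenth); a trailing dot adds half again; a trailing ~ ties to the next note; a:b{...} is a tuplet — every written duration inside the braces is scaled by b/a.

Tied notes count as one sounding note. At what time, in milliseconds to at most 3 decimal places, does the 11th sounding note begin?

1. 0.0ms @ 0 + 1081.081ms (2)
2. 1081.081ms @ 2 + 1081.081ms (2)
3. 2162.162ms @ 4 + 154.44ms (2/7)
4. 2316.602ms @ 30/7 + 154.44ms (2/7)
5. 2471.042ms @ 32/7 + 154.44ms (2/7)
6. 2625.483ms @ 34/7 + 154.44ms (2/7)
7. 2779.923ms @ 36/7 + 154.44ms (2/7)
8. 2934.363ms @ 38/7 + 154.44ms (2/7)
9. 3088.803ms @ 40/7 + 154.44ms (2/7)
10. 3243.243ms @ 6 + 432.432ms (4/5)
11. 3675.676ms @ 34/5 + 432.432ms (4/5)
12. 4108.108ms @ 38/5 + 216.216ms (2/5)

note 11 onset = 34/5b = 3675.676ms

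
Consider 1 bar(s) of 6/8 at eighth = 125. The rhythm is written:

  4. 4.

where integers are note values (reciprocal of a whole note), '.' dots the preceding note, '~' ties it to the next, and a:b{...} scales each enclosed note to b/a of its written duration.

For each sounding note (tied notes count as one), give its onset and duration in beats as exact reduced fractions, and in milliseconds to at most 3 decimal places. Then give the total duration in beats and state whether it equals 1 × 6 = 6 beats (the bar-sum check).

1) 0.0ms=0b +1440.0ms=3b
2) 1440.0ms=3b +1440.0ms=3b
Σ=6b of 6 (125bpm 6/8) — PASS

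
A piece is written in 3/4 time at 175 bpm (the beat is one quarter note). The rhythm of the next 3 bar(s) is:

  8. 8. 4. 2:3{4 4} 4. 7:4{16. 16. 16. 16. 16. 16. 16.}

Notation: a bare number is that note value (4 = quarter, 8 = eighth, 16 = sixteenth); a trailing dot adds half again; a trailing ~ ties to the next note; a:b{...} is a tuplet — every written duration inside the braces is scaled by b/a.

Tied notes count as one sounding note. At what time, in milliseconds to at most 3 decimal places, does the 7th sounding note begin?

note 7 onset = 15/2b = 2571.429ms

1. 0.0ms @ 0 + 257.143ms (3/4)
2. 257.143ms @ 3/4 + 257.143ms (3/4)
3. 514.286ms @ 3/2 + 514.286ms (3/2)
4. 1028.571ms @ 3 + 514.286ms (3/2)
5. 1542.857ms @ 9/2 + 514.286ms (3/2)
6. 2057.143ms @ 6 + 514.286ms (3/2)
7. 2571.429ms @ 15/2 + 73.469ms (3/14)
8. 2644.898ms @ 54/7 + 73.469ms (3/14)
9. 2718.367ms @ 111/14 + 73.469ms (3/14)
10. 2791.837ms @ 57/7 + 73.469ms (3/14)
11. 2865.306ms @ 117/14 + 73.469ms (3/14)
12. 2938.776ms @ 60/7 + 73.469ms (3/14)
13. 3012.245ms @ 123/14 + 73.469ms (3/14)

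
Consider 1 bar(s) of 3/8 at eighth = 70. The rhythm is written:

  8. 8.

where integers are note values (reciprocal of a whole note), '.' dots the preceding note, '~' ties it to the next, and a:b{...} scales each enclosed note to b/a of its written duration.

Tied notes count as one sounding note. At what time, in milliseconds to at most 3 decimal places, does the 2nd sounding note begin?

1. 0.0ms @ 0 + 1285.714ms (3/2)
2. 1285.714ms @ 3/2 + 1285.714ms (3/2)

note 2 onset = 3/2b = 1285.714ms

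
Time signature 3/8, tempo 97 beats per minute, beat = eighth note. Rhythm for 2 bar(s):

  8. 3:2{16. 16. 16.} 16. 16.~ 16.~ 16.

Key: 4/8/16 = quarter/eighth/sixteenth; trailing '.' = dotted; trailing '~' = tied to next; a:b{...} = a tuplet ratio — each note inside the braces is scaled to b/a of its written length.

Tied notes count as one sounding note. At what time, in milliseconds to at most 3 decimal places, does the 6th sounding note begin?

1. 0.0ms @ 0 + 927.835ms (3/2)
2. 927.835ms @ 3/2 + 309.278ms (1/2)
3. 1237.113ms @ 2 + 309.278ms (1/2)
4. 1546.392ms @ 5/2 + 309.278ms (1/2)
5. 1855.67ms @ 3 + 463.918ms (3/4)
6. 2319.588ms @ 15/4 + 1391.753ms (9/4)

note 6 onset = 15/4b = 2319.588ms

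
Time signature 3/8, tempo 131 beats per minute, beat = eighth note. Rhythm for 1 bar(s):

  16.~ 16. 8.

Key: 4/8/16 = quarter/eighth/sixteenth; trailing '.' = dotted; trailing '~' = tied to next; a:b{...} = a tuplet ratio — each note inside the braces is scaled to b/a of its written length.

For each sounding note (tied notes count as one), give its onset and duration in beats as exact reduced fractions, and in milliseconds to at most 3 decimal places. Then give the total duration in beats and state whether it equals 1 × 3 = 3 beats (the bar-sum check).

1) 0.0ms=0b +687.023ms=3/2b
2) 687.023ms=3/2b +687.023ms=3/2b
Σ=3b of 3 (131bpm 3/8) — PASS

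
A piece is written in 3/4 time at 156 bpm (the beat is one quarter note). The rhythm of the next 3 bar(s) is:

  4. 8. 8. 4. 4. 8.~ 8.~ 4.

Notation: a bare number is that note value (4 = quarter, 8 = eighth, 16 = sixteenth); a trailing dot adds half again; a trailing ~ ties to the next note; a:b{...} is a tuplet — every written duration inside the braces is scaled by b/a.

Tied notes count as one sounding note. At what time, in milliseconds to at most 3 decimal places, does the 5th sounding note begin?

1. 0.0ms @ 0 + 576.923ms (3/2)
2. 576.923ms @ 3/2 + 288.462ms (3/4)
3. 865.385ms @ 9/4 + 288.462ms (3/4)
4. 1153.846ms @ 3 + 576.923ms (3/2)
5. 1730.769ms @ 9/2 + 576.923ms (3/2)
6. 2307.692ms @ 6 + 1153.846ms (3)

note 5 onset = 9/2b = 1730.769ms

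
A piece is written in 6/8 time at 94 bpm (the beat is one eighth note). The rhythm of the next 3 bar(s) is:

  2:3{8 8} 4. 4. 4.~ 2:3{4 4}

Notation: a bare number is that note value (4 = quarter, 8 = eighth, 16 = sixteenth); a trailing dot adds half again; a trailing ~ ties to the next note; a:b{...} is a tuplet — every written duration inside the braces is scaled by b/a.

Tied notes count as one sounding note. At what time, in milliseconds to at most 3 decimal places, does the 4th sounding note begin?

1. 0.0ms @ 0 + 957.447ms (3/2)
2. 957.447ms @ 3/2 + 957.447ms (3/2)
3. 1914.894ms @ 3 + 1914.894ms (3)
4. 3829.787ms @ 6 + 1914.894ms (3)
5. 5744.681ms @ 9 + 3829.787ms (6)
6. 9574.468ms @ 15 + 1914.894ms (3)

note 4 onset = 6b = 3829.787ms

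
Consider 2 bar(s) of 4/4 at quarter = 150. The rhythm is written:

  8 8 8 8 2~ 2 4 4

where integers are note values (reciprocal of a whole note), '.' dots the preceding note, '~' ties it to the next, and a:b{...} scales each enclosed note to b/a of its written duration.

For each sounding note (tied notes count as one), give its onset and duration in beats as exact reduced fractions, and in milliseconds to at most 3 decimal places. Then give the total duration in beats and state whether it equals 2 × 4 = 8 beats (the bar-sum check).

1) 0.0ms=0b +200.0ms=1/2b
2) 200.0ms=1/2b +200.0ms=1/2b
3) 400.0ms=1b +200.0ms=1/2b
4) 600.0ms=3/2b +200.0ms=1/2b
5) 800.0ms=2b +1600.0ms=4b
6) 2400.0ms=6b +400.0ms=1b
7) 2800.0ms=7b +400.0ms=1b
Σ=8b of 8 (150bpm 4/4) — PASS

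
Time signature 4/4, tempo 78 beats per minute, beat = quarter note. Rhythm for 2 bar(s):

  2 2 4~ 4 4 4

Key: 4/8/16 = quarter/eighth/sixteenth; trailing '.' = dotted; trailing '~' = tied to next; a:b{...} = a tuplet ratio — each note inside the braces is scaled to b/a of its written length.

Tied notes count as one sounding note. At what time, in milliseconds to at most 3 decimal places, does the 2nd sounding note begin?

note 2 onset = 2b = 1538.462ms

1. 0.0ms @ 0 + 1538.462ms (2)
2. 1538.462ms @ 2 + 1538.462ms (2)
3. 3076.923ms @ 4 + 1538.462ms (2)
4. 4615.385ms @ 6 + 769.231ms (1)
5. 5384.615ms @ 7 + 769.231ms (1)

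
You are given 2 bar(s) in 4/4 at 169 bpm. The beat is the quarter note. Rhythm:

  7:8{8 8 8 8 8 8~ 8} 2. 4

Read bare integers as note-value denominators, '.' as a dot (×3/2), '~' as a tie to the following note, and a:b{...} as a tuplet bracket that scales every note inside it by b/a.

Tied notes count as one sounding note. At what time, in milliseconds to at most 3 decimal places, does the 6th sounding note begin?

note 6 onset = 20/7b = 1014.37ms

1. 0.0ms @ 0 + 202.874ms (4/7)
2. 202.874ms @ 4/7 + 202.874ms (4/7)
3. 405.748ms @ 8/7 + 202.874ms (4/7)
4. 608.622ms @ 12/7 + 202.874ms (4/7)
5. 811.496ms @ 16/7 + 202.874ms (4/7)
6. 1014.37ms @ 20/7 + 405.748ms (8/7)
7. 1420.118ms @ 4 + 1065.089ms (3)
8. 2485.207ms @ 7 + 355.03ms (1)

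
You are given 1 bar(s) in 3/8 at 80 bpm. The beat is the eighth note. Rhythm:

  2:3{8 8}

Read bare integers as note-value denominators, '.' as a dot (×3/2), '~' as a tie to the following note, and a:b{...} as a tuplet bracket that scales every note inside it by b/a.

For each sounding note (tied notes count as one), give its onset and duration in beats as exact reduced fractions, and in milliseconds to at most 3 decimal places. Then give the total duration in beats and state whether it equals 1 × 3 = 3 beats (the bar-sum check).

1) 0.0ms=0b +1125.0ms=3/2b
2) 1125.0ms=3/2b +1125.0ms=3/2b
Σ=3b of 3 (80bpm 3/8) — PASS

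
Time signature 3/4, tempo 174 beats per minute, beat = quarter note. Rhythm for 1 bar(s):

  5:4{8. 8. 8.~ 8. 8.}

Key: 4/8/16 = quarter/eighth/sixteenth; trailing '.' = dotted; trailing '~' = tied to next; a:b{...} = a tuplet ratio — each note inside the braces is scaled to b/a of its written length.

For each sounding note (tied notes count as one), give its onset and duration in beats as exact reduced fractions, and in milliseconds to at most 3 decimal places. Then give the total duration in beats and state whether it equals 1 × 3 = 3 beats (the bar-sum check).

1) 0.0ms=0b +206.897ms=3/5b
2) 206.897ms=3/5b +206.897ms=3/5b
3) 413.793ms=6/5b +413.793ms=6/5b
4) 827.586ms=12/5b +206.897ms=3/5b
Σ=3b of 3 (174bpm 3/4) — PASS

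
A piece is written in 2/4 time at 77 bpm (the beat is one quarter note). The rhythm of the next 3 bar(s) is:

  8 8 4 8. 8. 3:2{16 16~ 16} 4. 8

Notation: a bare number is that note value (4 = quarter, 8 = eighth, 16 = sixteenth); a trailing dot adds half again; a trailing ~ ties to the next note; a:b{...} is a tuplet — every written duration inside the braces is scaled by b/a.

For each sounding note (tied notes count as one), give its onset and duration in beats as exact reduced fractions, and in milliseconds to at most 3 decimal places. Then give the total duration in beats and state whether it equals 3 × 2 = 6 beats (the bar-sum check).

1) 0.0ms=0b +389.61ms=1/2b
2) 389.61ms=1/2b +389.61ms=1/2b
3) 779.221ms=1b +779.221ms=1b
4) 1558.442ms=2b +584.416ms=3/4b
5) 2142.857ms=11/4b +584.416ms=3/4b
6) 2727.273ms=7/2b +129.87ms=1/6b
7) 2857.143ms=11/3b +259.74ms=1/3b
8) 3116.883ms=4b +1168.831ms=3/2b
9) 4285.714ms=11/2b +389.61ms=1/2b
Σ=6b of 6 (77bpm 2/4) — PASS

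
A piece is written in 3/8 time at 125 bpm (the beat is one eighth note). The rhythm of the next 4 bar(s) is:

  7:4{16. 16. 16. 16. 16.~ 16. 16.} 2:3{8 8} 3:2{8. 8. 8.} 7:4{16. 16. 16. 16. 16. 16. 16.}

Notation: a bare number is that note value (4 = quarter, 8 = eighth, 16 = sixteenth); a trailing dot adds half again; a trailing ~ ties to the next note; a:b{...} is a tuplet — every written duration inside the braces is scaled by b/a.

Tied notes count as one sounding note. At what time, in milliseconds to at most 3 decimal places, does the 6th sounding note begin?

note 6 onset = 18/7b = 1234.286ms

1. 0.0ms @ 0 + 205.714ms (3/7)
2. 205.714ms @ 3/7 + 205.714ms (3/7)
3. 411.429ms @ 6/7 + 205.714ms (3/7)
4. 617.143ms @ 9/7 + 205.714ms (3/7)
5. 822.857ms @ 12/7 + 411.429ms (6/7)
6. 1234.286ms @ 18/7 + 205.714ms (3/7)
7. 1440.0ms @ 3 + 720.0ms (3/2)
8. 2160.0ms @ 9/2 + 720.0ms (3/2)
9. 2880.0ms @ 6 + 480.0ms (1)
10. 3360.0ms @ 7 + 480.0ms (1)
11. 3840.0ms @ 8 + 480.0ms (1)
12. 4320.0ms @ 9 + 205.714ms (3/7)
13. 4525.714ms @ 66/7 + 205.714ms (3/7)
14. 4731.429ms @ 69/7 + 205.714ms (3/7)
15. 4937.143ms @ 72/7 + 205.714ms (3/7)
16. 5142.857ms @ 75/7 + 205.714ms (3/7)
17. 5348.571ms @ 78/7 + 205.714ms (3/7)
18. 5554.286ms @ 81/7 + 205.714ms (3/7)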